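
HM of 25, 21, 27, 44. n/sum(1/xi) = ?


Sum of reciprocals = 1/25 + 1/21 + 1/27 + 1/44 = 0.147383
HM = 4/0.147383 = 27.1401

HM = 27.1401


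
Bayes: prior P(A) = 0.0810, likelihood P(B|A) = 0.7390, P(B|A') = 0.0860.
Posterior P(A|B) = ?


P(B) = P(B|A)*P(A) + P(B|A')*P(A')
= 0.7390*0.0810 + 0.0860*0.9190
= 0.059859 + 0.079034 = 0.138893
P(A|B) = 0.059859/0.138893 = 0.4310

P(A|B) = 0.4310


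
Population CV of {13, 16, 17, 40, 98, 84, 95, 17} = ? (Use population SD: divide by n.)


Mean = 47.5000
SD = 35.7736
CV = (35.7736/47.5000)*100 = 75.3128%

CV = 75.3128%


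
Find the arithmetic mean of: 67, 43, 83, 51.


Sum = 67 + 43 + 83 + 51 = 244
n = 4
Mean = 244/4 = 61.0000

Mean = 61.0000


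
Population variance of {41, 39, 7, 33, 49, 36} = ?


Mean = 34.1667
Squared deviations: 46.6944, 23.3611, 738.0278, 1.3611, 220.0278, 3.3611
Sum = 1032.8333
Variance = 1032.8333/6 = 172.1389

Variance = 172.1389


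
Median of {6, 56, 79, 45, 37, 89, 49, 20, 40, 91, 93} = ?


Sorted: 6, 20, 37, 40, 45, 49, 56, 79, 89, 91, 93
n = 11 (odd)
Middle value = 49

Median = 49


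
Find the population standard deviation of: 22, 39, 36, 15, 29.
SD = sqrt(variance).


Mean = 28.2000
Variance = 78.1600
SD = sqrt(78.1600) = 8.8408

SD = 8.8408


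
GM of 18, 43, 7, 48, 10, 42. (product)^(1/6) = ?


Product = 18 × 43 × 7 × 48 × 10 × 42 = 109226880
GM = 109226880^(1/6) = 21.8636

GM = 21.8636


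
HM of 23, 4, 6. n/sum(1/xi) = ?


Sum of reciprocals = 1/23 + 1/4 + 1/6 = 0.460145
HM = 3/0.460145 = 6.5197

HM = 6.5197


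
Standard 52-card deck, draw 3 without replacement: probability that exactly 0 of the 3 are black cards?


Hypergeometric: P(X=0) = C(26,0)·C(26,3) / C(52,3)
= 1 × 2600 / 22100
= 2600/22100 = 0.1176

P = 0.1176


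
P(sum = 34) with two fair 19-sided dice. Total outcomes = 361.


Total outcomes = 19×19 = 361
Favorable (sum = 34): 5
P = 5/361 = 0.0139

P = 0.0139


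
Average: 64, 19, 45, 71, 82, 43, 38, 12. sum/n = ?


Sum = 64 + 19 + 45 + 71 + 82 + 43 + 38 + 12 = 374
n = 8
Mean = 374/8 = 46.7500

Mean = 46.7500


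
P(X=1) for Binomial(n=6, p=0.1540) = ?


C(6,1) = 6
p^1 = 0.154000
(1-p)^5 = 0.433363
P = 6 * 0.154000 * 0.433363 = 0.4004

P(X=1) = 0.4004


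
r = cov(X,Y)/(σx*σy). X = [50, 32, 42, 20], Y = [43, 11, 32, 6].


Mean X = 36.0000, Mean Y = 23.0000
SD X = 11.224972, SD Y = 15.116216
Cov = 163.500000
r = 163.500000/(11.224972*15.116216) = 0.9636

r = 0.9636


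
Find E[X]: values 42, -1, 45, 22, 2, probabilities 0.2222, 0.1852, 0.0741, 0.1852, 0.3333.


E[X] = 42*0.2222 - 1*0.1852 + 45*0.0741 + 22*0.1852 + 2*0.3333
= 9.3324 - 0.1852 + 3.3345 + 4.0744 + 0.6666
= 17.2227

E[X] = 17.2227


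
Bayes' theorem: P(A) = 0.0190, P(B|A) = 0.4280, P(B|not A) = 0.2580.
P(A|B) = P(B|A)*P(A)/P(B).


P(B) = P(B|A)*P(A) + P(B|A')*P(A')
= 0.4280*0.0190 + 0.2580*0.9810
= 0.008132 + 0.253098 = 0.261230
P(A|B) = 0.008132/0.261230 = 0.0311

P(A|B) = 0.0311


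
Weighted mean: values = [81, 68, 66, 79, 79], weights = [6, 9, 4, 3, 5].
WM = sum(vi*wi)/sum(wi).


Numerator = 81*6 + 68*9 + 66*4 + 79*3 + 79*5 = 1994
Denominator = 6 + 9 + 4 + 3 + 5 = 27
WM = 1994/27 = 73.8519

WM = 73.8519


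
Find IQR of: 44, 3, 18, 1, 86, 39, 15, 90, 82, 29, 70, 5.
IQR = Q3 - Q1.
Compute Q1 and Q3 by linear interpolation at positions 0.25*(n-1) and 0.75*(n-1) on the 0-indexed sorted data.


Sorted: 1, 3, 5, 15, 18, 29, 39, 44, 70, 82, 86, 90
Q1 (25th %ile) = 12.5000
Q3 (75th %ile) = 73.0000
IQR = 73.0000 - 12.5000 = 60.5000

IQR = 60.5000


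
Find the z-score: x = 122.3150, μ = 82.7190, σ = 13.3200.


z = (122.3150 - 82.7190)/13.3200
= 39.5960/13.3200
= 2.9727

z = 2.9727


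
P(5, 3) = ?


P(5,3) = 5!/2!
= 120/2
= 60

P(5,3) = 60


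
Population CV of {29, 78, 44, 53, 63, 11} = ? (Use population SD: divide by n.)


Mean = 46.3333
SD = 21.9064
CV = (21.9064/46.3333)*100 = 47.2799%

CV = 47.2799%


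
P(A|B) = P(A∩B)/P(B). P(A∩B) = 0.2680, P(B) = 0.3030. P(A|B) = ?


P(A|B) = 0.2680/0.3030 = 0.8845

P(A|B) = 0.8845


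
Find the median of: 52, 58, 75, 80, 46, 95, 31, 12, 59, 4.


Sorted: 4, 12, 31, 46, 52, 58, 59, 75, 80, 95
n = 10 (even)
Middle values: 52 and 58
Median = (52+58)/2 = 55.0000

Median = 55.0000


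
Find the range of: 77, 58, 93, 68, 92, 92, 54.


Max = 93, Min = 54
Range = 93 - 54 = 39

Range = 39


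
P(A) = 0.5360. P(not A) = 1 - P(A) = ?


P(not A) = 1 - 0.5360 = 0.4640

P(not A) = 0.4640


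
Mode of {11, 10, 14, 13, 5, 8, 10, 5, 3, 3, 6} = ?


Frequencies: 3:2, 5:2, 6:1, 8:1, 10:2, 11:1, 13:1, 14:1
Max frequency = 2
Mode = 3, 5, 10

Mode = 3, 5, 10


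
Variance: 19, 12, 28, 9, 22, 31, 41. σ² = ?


Mean = 23.1429
Squared deviations: 17.1633, 124.1633, 23.5918, 200.0204, 1.3061, 61.7347, 318.8776
Sum = 746.8571
Variance = 746.8571/7 = 106.6939

Variance = 106.6939


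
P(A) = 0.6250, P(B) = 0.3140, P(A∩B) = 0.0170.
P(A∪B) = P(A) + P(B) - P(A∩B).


P(A∪B) = 0.6250 + 0.3140 - 0.0170
= 0.9390 - 0.0170
= 0.9220

P(A∪B) = 0.9220


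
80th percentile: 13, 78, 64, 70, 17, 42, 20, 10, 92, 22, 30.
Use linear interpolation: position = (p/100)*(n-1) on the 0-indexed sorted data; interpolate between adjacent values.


Sorted: 10, 13, 17, 20, 22, 30, 42, 64, 70, 78, 92
n = 11
Index = 80/100 * 10 = 8.0000
Lower = data[8] = 70, Upper = data[9] = 78
P80 = 70 + 0*(8) = 70.0000

P80 = 70.0000


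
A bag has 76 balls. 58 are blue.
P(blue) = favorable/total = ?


P = 58/76 = 0.7632

P = 0.7632


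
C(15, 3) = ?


C(15,3) = 15!/(3! × 12!)
= 1307674368000/(6 × 479001600)
= 455

C(15,3) = 455


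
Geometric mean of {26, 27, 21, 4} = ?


Product = 26 × 27 × 21 × 4 = 58968
GM = 58968^(1/4) = 15.5831

GM = 15.5831


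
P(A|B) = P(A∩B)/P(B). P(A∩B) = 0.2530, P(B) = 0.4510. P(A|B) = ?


P(A|B) = 0.2530/0.4510 = 0.5610

P(A|B) = 0.5610


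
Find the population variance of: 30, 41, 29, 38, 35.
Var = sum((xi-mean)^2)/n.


Mean = 34.6000
Squared deviations: 21.1600, 40.9600, 31.3600, 11.5600, 0.1600
Sum = 105.2000
Variance = 105.2000/5 = 21.0400

Variance = 21.0400


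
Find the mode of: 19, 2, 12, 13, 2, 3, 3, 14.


Frequencies: 2:2, 3:2, 12:1, 13:1, 14:1, 19:1
Max frequency = 2
Mode = 2, 3

Mode = 2, 3


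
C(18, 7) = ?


C(18,7) = 18!/(7! × 11!)
= 6402373705728000/(5040 × 39916800)
= 31824

C(18,7) = 31824


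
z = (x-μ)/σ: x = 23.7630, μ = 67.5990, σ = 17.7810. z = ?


z = (23.7630 - 67.5990)/17.7810
= -43.8360/17.7810
= -2.4653

z = -2.4653


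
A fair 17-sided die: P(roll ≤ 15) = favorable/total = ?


Favorable outcomes (roll ≤ 15): 15
Total outcomes = 17
P = 15/17 = 0.8824

P = 0.8824


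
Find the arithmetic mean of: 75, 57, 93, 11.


Sum = 75 + 57 + 93 + 11 = 236
n = 4
Mean = 236/4 = 59.0000

Mean = 59.0000


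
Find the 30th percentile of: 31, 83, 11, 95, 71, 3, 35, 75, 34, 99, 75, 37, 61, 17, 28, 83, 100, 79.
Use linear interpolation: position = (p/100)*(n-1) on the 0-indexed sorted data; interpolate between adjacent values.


Sorted: 3, 11, 17, 28, 31, 34, 35, 37, 61, 71, 75, 75, 79, 83, 83, 95, 99, 100
n = 18
Index = 30/100 * 17 = 5.1000
Lower = data[5] = 34, Upper = data[6] = 35
P30 = 34 + 0.1000*(1) = 34.1000

P30 = 34.1000


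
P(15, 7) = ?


P(15,7) = 15!/8!
= 1307674368000/40320
= 32432400

P(15,7) = 32432400


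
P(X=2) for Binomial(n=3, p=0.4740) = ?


C(3,2) = 3
p^2 = 0.224676
(1-p)^1 = 0.526000
P = 3 * 0.224676 * 0.526000 = 0.3545

P(X=2) = 0.3545


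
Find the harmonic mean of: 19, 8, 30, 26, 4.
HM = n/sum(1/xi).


Sum of reciprocals = 1/19 + 1/8 + 1/30 + 1/26 + 1/4 = 0.499426
HM = 5/0.499426 = 10.0115

HM = 10.0115


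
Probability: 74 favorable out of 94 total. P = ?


P = 74/94 = 0.7872

P = 0.7872


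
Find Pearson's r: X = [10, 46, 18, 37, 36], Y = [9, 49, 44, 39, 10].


Mean X = 29.4000, Mean Y = 30.2000
SD X = 13.290598, SD Y = 17.197674
Cov = 99.920000
r = 99.920000/(13.290598*17.197674) = 0.4372

r = 0.4372


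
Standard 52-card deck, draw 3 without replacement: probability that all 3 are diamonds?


P(all diamonds) = (13/52) × (12/51) × (11/50)
= 0.0129

P = 0.0129


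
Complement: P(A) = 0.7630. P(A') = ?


P(not A) = 1 - 0.7630 = 0.2370

P(not A) = 0.2370


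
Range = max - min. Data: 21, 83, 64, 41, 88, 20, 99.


Max = 99, Min = 20
Range = 99 - 20 = 79

Range = 79


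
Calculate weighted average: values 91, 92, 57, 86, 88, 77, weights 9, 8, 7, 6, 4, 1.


Numerator = 91*9 + 92*8 + 57*7 + 86*6 + 88*4 + 77*1 = 2899
Denominator = 9 + 8 + 7 + 6 + 4 + 1 = 35
WM = 2899/35 = 82.8286

WM = 82.8286


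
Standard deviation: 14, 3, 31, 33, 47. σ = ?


Mean = 25.6000
Variance = 237.4400
SD = sqrt(237.4400) = 15.4091

SD = 15.4091


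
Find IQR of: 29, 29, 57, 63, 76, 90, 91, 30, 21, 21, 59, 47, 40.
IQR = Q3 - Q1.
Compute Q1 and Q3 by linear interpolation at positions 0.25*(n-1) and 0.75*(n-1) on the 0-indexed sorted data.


Sorted: 21, 21, 29, 29, 30, 40, 47, 57, 59, 63, 76, 90, 91
Q1 (25th %ile) = 29.0000
Q3 (75th %ile) = 63.0000
IQR = 63.0000 - 29.0000 = 34.0000

IQR = 34.0000


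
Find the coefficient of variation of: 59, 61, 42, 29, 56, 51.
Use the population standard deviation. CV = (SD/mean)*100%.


Mean = 49.6667
SD = 11.1305
CV = (11.1305/49.6667)*100 = 22.4105%

CV = 22.4105%


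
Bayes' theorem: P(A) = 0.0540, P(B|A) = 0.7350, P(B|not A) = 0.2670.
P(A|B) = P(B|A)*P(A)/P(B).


P(B) = P(B|A)*P(A) + P(B|A')*P(A')
= 0.7350*0.0540 + 0.2670*0.9460
= 0.039690 + 0.252582 = 0.292272
P(A|B) = 0.039690/0.292272 = 0.1358

P(A|B) = 0.1358


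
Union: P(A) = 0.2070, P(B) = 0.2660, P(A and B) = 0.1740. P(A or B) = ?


P(A∪B) = 0.2070 + 0.2660 - 0.1740
= 0.4730 - 0.1740
= 0.2990

P(A∪B) = 0.2990


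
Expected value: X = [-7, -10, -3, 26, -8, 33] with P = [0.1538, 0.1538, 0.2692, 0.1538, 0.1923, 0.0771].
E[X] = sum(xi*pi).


E[X] = -7*0.1538 - 10*0.1538 - 3*0.2692 + 26*0.1538 - 8*0.1923 + 33*0.0771
= -1.0766 - 1.5380 - 0.8076 + 3.9988 - 1.5384 + 2.5443
= 1.5825

E[X] = 1.5825


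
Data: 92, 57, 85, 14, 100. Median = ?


Sorted: 14, 57, 85, 92, 100
n = 5 (odd)
Middle value = 85

Median = 85


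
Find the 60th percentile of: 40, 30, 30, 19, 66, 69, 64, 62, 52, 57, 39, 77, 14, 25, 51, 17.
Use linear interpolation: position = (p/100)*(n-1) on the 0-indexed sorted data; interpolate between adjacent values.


Sorted: 14, 17, 19, 25, 30, 30, 39, 40, 51, 52, 57, 62, 64, 66, 69, 77
n = 16
Index = 60/100 * 15 = 9.0000
Lower = data[9] = 52, Upper = data[10] = 57
P60 = 52 + 0*(5) = 52.0000

P60 = 52.0000


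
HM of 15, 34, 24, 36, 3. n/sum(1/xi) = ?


Sum of reciprocals = 1/15 + 1/34 + 1/24 + 1/36 + 1/3 = 0.498856
HM = 5/0.498856 = 10.0229

HM = 10.0229


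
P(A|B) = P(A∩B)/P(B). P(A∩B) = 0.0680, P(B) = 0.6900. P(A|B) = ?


P(A|B) = 0.0680/0.6900 = 0.0986

P(A|B) = 0.0986


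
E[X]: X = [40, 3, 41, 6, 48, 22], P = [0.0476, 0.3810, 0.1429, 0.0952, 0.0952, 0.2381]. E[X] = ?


E[X] = 40*0.0476 + 3*0.3810 + 41*0.1429 + 6*0.0952 + 48*0.0952 + 22*0.2381
= 1.9040 + 1.1430 + 5.8589 + 0.5712 + 4.5696 + 5.2382
= 19.2849

E[X] = 19.2849


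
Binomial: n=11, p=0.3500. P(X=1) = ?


C(11,1) = 11
p^1 = 0.350000
(1-p)^10 = 0.013463
P = 11 * 0.350000 * 0.013463 = 0.0518

P(X=1) = 0.0518


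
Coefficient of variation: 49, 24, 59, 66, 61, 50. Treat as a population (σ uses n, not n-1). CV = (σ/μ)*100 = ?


Mean = 51.5000
SD = 13.6717
CV = (13.6717/51.5000)*100 = 26.5471%

CV = 26.5471%


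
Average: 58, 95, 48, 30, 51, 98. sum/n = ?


Sum = 58 + 95 + 48 + 30 + 51 + 98 = 380
n = 6
Mean = 380/6 = 63.3333

Mean = 63.3333


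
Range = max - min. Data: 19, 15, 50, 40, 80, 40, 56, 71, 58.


Max = 80, Min = 15
Range = 80 - 15 = 65

Range = 65


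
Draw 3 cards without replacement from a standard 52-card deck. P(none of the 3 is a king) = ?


P(no kings) = (48/52) × (47/51) × (46/50)
= 0.7826

P = 0.7826


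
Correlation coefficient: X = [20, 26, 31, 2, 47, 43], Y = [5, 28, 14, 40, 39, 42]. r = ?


Mean X = 28.1667, Mean Y = 28.0000
SD X = 14.937834, SD Y = 14.059398
Cov = 41.500000
r = 41.500000/(14.937834*14.059398) = 0.1976

r = 0.1976


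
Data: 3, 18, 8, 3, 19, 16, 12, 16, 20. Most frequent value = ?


Frequencies: 3:2, 8:1, 12:1, 16:2, 18:1, 19:1, 20:1
Max frequency = 2
Mode = 3, 16

Mode = 3, 16


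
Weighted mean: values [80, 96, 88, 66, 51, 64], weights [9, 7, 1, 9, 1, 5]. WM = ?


Numerator = 80*9 + 96*7 + 88*1 + 66*9 + 51*1 + 64*5 = 2445
Denominator = 9 + 7 + 1 + 9 + 1 + 5 = 32
WM = 2445/32 = 76.4062

WM = 76.4062


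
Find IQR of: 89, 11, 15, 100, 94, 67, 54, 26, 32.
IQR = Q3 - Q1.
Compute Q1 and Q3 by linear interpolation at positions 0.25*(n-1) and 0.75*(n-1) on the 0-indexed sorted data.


Sorted: 11, 15, 26, 32, 54, 67, 89, 94, 100
Q1 (25th %ile) = 26.0000
Q3 (75th %ile) = 89.0000
IQR = 89.0000 - 26.0000 = 63.0000

IQR = 63.0000


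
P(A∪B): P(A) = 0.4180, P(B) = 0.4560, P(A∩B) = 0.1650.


P(A∪B) = 0.4180 + 0.4560 - 0.1650
= 0.8740 - 0.1650
= 0.7090

P(A∪B) = 0.7090


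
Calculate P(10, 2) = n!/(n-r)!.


P(10,2) = 10!/8!
= 3628800/40320
= 90

P(10,2) = 90


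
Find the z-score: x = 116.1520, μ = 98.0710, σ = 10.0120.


z = (116.1520 - 98.0710)/10.0120
= 18.0810/10.0120
= 1.8059

z = 1.8059


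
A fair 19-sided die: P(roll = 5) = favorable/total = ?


Favorable outcomes (roll = 5): 1
Total outcomes = 19
P = 1/19 = 0.0526

P = 0.0526


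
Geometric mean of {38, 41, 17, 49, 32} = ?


Product = 38 × 41 × 17 × 49 × 32 = 41530048
GM = 41530048^(1/5) = 33.3943

GM = 33.3943


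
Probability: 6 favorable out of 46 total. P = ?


P = 6/46 = 0.1304

P = 0.1304


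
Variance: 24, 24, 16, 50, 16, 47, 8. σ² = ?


Mean = 26.4286
Squared deviations: 5.8980, 5.8980, 108.7551, 555.6122, 108.7551, 423.1837, 339.6122
Sum = 1547.7143
Variance = 1547.7143/7 = 221.1020

Variance = 221.1020


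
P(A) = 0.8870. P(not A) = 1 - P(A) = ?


P(not A) = 1 - 0.8870 = 0.1130

P(not A) = 0.1130


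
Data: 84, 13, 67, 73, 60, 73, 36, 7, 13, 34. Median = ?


Sorted: 7, 13, 13, 34, 36, 60, 67, 73, 73, 84
n = 10 (even)
Middle values: 36 and 60
Median = (36+60)/2 = 48.0000

Median = 48.0000


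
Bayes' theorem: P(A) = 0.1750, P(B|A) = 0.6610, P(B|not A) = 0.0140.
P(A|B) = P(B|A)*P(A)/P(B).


P(B) = P(B|A)*P(A) + P(B|A')*P(A')
= 0.6610*0.1750 + 0.0140*0.8250
= 0.115675 + 0.011550 = 0.127225
P(A|B) = 0.115675/0.127225 = 0.9092

P(A|B) = 0.9092


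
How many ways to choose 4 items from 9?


C(9,4) = 9!/(4! × 5!)
= 362880/(24 × 120)
= 126

C(9,4) = 126


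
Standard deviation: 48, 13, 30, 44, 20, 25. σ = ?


Mean = 30.0000
Variance = 155.6667
SD = sqrt(155.6667) = 12.4766

SD = 12.4766


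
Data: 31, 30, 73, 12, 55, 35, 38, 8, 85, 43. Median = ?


Sorted: 8, 12, 30, 31, 35, 38, 43, 55, 73, 85
n = 10 (even)
Middle values: 35 and 38
Median = (35+38)/2 = 36.5000

Median = 36.5000


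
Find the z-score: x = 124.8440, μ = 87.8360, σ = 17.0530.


z = (124.8440 - 87.8360)/17.0530
= 37.0080/17.0530
= 2.1702

z = 2.1702


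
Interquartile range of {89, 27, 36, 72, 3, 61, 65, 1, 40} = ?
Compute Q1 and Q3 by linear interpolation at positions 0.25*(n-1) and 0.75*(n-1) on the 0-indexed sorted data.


Sorted: 1, 3, 27, 36, 40, 61, 65, 72, 89
Q1 (25th %ile) = 27.0000
Q3 (75th %ile) = 65.0000
IQR = 65.0000 - 27.0000 = 38.0000

IQR = 38.0000


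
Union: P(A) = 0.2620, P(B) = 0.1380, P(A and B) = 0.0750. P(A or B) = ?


P(A∪B) = 0.2620 + 0.1380 - 0.0750
= 0.4000 - 0.0750
= 0.3250

P(A∪B) = 0.3250


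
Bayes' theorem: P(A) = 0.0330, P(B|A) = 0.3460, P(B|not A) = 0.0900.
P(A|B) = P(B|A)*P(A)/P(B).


P(B) = P(B|A)*P(A) + P(B|A')*P(A')
= 0.3460*0.0330 + 0.0900*0.9670
= 0.011418 + 0.087030 = 0.098448
P(A|B) = 0.011418/0.098448 = 0.1160

P(A|B) = 0.1160


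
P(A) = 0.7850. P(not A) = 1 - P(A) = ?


P(not A) = 1 - 0.7850 = 0.2150

P(not A) = 0.2150


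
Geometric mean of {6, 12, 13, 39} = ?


Product = 6 × 12 × 13 × 39 = 36504
GM = 36504^(1/4) = 13.8225

GM = 13.8225


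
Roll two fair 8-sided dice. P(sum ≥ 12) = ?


Total outcomes = 8×8 = 64
Favorable (sum ≥ 12): 15
P = 15/64 = 0.2344

P = 0.2344


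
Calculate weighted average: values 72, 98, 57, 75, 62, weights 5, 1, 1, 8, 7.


Numerator = 72*5 + 98*1 + 57*1 + 75*8 + 62*7 = 1549
Denominator = 5 + 1 + 1 + 8 + 7 = 22
WM = 1549/22 = 70.4091

WM = 70.4091


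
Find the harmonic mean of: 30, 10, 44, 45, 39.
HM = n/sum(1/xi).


Sum of reciprocals = 1/30 + 1/10 + 1/44 + 1/45 + 1/39 = 0.203924
HM = 5/0.203924 = 24.5190

HM = 24.5190


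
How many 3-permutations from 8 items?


P(8,3) = 8!/5!
= 40320/120
= 336

P(8,3) = 336


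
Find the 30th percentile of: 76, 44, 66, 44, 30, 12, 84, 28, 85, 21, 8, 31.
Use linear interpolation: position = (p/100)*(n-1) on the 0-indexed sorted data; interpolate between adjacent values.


Sorted: 8, 12, 21, 28, 30, 31, 44, 44, 66, 76, 84, 85
n = 12
Index = 30/100 * 11 = 3.3000
Lower = data[3] = 28, Upper = data[4] = 30
P30 = 28 + 0.3000*(2) = 28.6000

P30 = 28.6000


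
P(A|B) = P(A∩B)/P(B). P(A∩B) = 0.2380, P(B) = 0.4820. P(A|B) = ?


P(A|B) = 0.2380/0.4820 = 0.4938

P(A|B) = 0.4938


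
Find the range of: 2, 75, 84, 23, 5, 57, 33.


Max = 84, Min = 2
Range = 84 - 2 = 82

Range = 82


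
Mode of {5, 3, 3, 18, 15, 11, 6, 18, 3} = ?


Frequencies: 3:3, 5:1, 6:1, 11:1, 15:1, 18:2
Max frequency = 3
Mode = 3

Mode = 3


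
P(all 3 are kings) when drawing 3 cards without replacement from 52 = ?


P(all kings) = (4/52) × (3/51) × (2/50)
= 0.0002

P = 0.0002


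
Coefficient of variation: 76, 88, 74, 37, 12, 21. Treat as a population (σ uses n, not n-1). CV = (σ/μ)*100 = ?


Mean = 51.3333
SD = 29.2670
CV = (29.2670/51.3333)*100 = 57.0136%

CV = 57.0136%


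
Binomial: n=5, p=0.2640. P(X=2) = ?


C(5,2) = 10
p^2 = 0.069696
(1-p)^3 = 0.398688
P = 10 * 0.069696 * 0.398688 = 0.2779

P(X=2) = 0.2779


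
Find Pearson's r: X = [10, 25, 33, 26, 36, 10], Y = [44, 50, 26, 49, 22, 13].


Mean X = 23.3333, Mean Y = 34.0000
SD X = 10.159834, SD Y = 14.317821
Cov = -2.666667
r = -2.666667/(10.159834*14.317821) = -0.0183

r = -0.0183


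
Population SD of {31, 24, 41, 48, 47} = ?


Mean = 38.2000
Variance = 86.9600
SD = sqrt(86.9600) = 9.3252

SD = 9.3252


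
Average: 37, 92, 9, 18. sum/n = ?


Sum = 37 + 92 + 9 + 18 = 156
n = 4
Mean = 156/4 = 39.0000

Mean = 39.0000


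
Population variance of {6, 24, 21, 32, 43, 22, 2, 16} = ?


Mean = 20.7500
Squared deviations: 217.5625, 10.5625, 0.0625, 126.5625, 495.0625, 1.5625, 351.5625, 22.5625
Sum = 1225.5000
Variance = 1225.5000/8 = 153.1875

Variance = 153.1875


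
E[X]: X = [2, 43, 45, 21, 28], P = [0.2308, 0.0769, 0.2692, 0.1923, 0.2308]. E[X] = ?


E[X] = 2*0.2308 + 43*0.0769 + 45*0.2692 + 21*0.1923 + 28*0.2308
= 0.4616 + 3.3067 + 12.1140 + 4.0383 + 6.4624
= 26.3830

E[X] = 26.3830


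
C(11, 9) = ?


C(11,9) = 11!/(9! × 2!)
= 39916800/(362880 × 2)
= 55

C(11,9) = 55


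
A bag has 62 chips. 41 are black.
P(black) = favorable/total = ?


P = 41/62 = 0.6613

P = 0.6613


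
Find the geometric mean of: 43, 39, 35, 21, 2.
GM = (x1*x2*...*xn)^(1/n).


Product = 43 × 39 × 35 × 21 × 2 = 2465190
GM = 2465190^(1/5) = 18.9832

GM = 18.9832


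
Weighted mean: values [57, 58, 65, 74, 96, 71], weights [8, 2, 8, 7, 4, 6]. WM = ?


Numerator = 57*8 + 58*2 + 65*8 + 74*7 + 96*4 + 71*6 = 2420
Denominator = 8 + 2 + 8 + 7 + 4 + 6 = 35
WM = 2420/35 = 69.1429

WM = 69.1429


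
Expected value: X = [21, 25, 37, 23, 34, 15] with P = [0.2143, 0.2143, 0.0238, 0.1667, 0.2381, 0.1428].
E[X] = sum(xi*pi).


E[X] = 21*0.2143 + 25*0.2143 + 37*0.0238 + 23*0.1667 + 34*0.2381 + 15*0.1428
= 4.5003 + 5.3575 + 0.8806 + 3.8341 + 8.0954 + 2.1420
= 24.8099

E[X] = 24.8099


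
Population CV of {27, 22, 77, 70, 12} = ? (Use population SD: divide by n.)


Mean = 41.6000
SD = 26.5827
CV = (26.5827/41.6000)*100 = 63.9007%

CV = 63.9007%


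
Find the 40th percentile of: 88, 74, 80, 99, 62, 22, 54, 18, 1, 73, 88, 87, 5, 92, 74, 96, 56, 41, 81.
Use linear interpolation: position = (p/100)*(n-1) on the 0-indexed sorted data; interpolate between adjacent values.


Sorted: 1, 5, 18, 22, 41, 54, 56, 62, 73, 74, 74, 80, 81, 87, 88, 88, 92, 96, 99
n = 19
Index = 40/100 * 18 = 7.2000
Lower = data[7] = 62, Upper = data[8] = 73
P40 = 62 + 0.2000*(11) = 64.2000

P40 = 64.2000


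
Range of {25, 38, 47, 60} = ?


Max = 60, Min = 25
Range = 60 - 25 = 35

Range = 35


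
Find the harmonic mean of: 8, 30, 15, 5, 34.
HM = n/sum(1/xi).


Sum of reciprocals = 1/8 + 1/30 + 1/15 + 1/5 + 1/34 = 0.454412
HM = 5/0.454412 = 11.0032

HM = 11.0032


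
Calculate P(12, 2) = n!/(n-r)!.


P(12,2) = 12!/10!
= 479001600/3628800
= 132

P(12,2) = 132


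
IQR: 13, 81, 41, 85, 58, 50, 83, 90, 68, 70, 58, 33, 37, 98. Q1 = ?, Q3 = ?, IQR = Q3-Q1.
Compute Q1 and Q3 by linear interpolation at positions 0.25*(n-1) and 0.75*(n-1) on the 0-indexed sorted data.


Sorted: 13, 33, 37, 41, 50, 58, 58, 68, 70, 81, 83, 85, 90, 98
Q1 (25th %ile) = 43.2500
Q3 (75th %ile) = 82.5000
IQR = 82.5000 - 43.2500 = 39.2500

IQR = 39.2500


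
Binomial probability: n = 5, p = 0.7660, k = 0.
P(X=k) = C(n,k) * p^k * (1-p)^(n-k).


C(5,0) = 1
p^0 = 1.000000
(1-p)^5 = 0.000702
P = 1 * 1.000000 * 0.000702 = 0.0007

P(X=0) = 0.0007


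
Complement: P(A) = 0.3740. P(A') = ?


P(not A) = 1 - 0.3740 = 0.6260

P(not A) = 0.6260


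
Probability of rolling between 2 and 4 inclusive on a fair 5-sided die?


Favorable outcomes (2 ≤ roll ≤ 4): 3
Total outcomes = 5
P = 3/5 = 0.6000

P = 0.6000


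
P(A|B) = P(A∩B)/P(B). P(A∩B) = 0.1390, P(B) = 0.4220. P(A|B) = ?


P(A|B) = 0.1390/0.4220 = 0.3294

P(A|B) = 0.3294


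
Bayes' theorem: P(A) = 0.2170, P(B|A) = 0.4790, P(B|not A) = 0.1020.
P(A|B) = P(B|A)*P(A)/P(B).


P(B) = P(B|A)*P(A) + P(B|A')*P(A')
= 0.4790*0.2170 + 0.1020*0.7830
= 0.103943 + 0.079866 = 0.183809
P(A|B) = 0.103943/0.183809 = 0.5655

P(A|B) = 0.5655


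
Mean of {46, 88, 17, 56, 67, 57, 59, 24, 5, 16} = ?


Sum = 46 + 88 + 17 + 56 + 67 + 57 + 59 + 24 + 5 + 16 = 435
n = 10
Mean = 435/10 = 43.5000

Mean = 43.5000


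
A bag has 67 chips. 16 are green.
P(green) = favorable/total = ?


P = 16/67 = 0.2388

P = 0.2388


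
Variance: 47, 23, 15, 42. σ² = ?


Mean = 31.7500
Squared deviations: 232.5625, 76.5625, 280.5625, 105.0625
Sum = 694.7500
Variance = 694.7500/4 = 173.6875

Variance = 173.6875


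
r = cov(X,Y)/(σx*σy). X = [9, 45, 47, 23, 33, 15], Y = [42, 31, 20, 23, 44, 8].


Mean X = 28.6667, Mean Y = 28.0000
SD X = 14.302292, SD Y = 12.583057
Cov = -0.333333
r = -0.333333/(14.302292*12.583057) = -0.0019

r = -0.0019


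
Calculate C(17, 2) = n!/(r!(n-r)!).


C(17,2) = 17!/(2! × 15!)
= 355687428096000/(2 × 1307674368000)
= 136

C(17,2) = 136


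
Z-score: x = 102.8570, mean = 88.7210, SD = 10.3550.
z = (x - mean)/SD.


z = (102.8570 - 88.7210)/10.3550
= 14.1360/10.3550
= 1.3651

z = 1.3651


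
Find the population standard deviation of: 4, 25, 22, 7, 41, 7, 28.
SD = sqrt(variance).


Mean = 19.1429
Variance = 160.4082
SD = sqrt(160.4082) = 12.6652

SD = 12.6652


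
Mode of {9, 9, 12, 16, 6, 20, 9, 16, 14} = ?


Frequencies: 6:1, 9:3, 12:1, 14:1, 16:2, 20:1
Max frequency = 3
Mode = 9

Mode = 9


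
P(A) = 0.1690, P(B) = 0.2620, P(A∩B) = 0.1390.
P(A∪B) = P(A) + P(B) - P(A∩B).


P(A∪B) = 0.1690 + 0.2620 - 0.1390
= 0.4310 - 0.1390
= 0.2920

P(A∪B) = 0.2920


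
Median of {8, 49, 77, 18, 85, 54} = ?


Sorted: 8, 18, 49, 54, 77, 85
n = 6 (even)
Middle values: 49 and 54
Median = (49+54)/2 = 51.5000

Median = 51.5000


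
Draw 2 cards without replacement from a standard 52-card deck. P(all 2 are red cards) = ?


P(all red cards) = (26/52) × (25/51)
= 0.2451

P = 0.2451


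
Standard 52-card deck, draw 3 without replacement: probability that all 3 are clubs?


P(all clubs) = (13/52) × (12/51) × (11/50)
= 0.0129

P = 0.0129


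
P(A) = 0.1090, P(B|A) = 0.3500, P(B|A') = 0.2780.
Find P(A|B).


P(B) = P(B|A)*P(A) + P(B|A')*P(A')
= 0.3500*0.1090 + 0.2780*0.8910
= 0.038150 + 0.247698 = 0.285848
P(A|B) = 0.038150/0.285848 = 0.1335

P(A|B) = 0.1335


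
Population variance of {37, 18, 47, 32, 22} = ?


Mean = 31.2000
Squared deviations: 33.6400, 174.2400, 249.6400, 0.6400, 84.6400
Sum = 542.8000
Variance = 542.8000/5 = 108.5600

Variance = 108.5600


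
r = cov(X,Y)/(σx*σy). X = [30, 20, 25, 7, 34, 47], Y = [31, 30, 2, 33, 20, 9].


Mean X = 27.1667, Mean Y = 20.8333
SD X = 12.320940, SD Y = 11.767422
Cov = -80.305556
r = -80.305556/(12.320940*11.767422) = -0.5539

r = -0.5539


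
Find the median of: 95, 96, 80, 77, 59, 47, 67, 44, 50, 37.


Sorted: 37, 44, 47, 50, 59, 67, 77, 80, 95, 96
n = 10 (even)
Middle values: 59 and 67
Median = (59+67)/2 = 63.0000

Median = 63.0000


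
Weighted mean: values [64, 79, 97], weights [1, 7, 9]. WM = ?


Numerator = 64*1 + 79*7 + 97*9 = 1490
Denominator = 1 + 7 + 9 = 17
WM = 1490/17 = 87.6471

WM = 87.6471


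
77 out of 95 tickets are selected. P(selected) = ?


P = 77/95 = 0.8105

P = 0.8105


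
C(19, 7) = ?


C(19,7) = 19!/(7! × 12!)
= 121645100408832000/(5040 × 479001600)
= 50388

C(19,7) = 50388


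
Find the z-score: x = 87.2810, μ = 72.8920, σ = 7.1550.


z = (87.2810 - 72.8920)/7.1550
= 14.3890/7.1550
= 2.0110

z = 2.0110


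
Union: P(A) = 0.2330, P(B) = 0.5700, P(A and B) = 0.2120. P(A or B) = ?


P(A∪B) = 0.2330 + 0.5700 - 0.2120
= 0.8030 - 0.2120
= 0.5910

P(A∪B) = 0.5910


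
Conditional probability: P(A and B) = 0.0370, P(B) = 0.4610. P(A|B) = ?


P(A|B) = 0.0370/0.4610 = 0.0803

P(A|B) = 0.0803


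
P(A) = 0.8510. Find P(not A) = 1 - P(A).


P(not A) = 1 - 0.8510 = 0.1490

P(not A) = 0.1490


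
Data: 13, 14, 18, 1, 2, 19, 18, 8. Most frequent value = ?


Frequencies: 1:1, 2:1, 8:1, 13:1, 14:1, 18:2, 19:1
Max frequency = 2
Mode = 18

Mode = 18


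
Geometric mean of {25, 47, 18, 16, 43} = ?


Product = 25 × 47 × 18 × 16 × 43 = 14551200
GM = 14551200^(1/5) = 27.0757

GM = 27.0757


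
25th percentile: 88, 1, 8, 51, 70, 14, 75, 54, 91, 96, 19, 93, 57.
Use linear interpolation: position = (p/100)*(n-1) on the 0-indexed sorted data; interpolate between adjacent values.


Sorted: 1, 8, 14, 19, 51, 54, 57, 70, 75, 88, 91, 93, 96
n = 13
Index = 25/100 * 12 = 3.0000
Lower = data[3] = 19, Upper = data[4] = 51
P25 = 19 + 0*(32) = 19.0000

P25 = 19.0000


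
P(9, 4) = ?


P(9,4) = 9!/5!
= 362880/120
= 3024

P(9,4) = 3024


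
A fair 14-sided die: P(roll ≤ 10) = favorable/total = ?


Favorable outcomes (roll ≤ 10): 10
Total outcomes = 14
P = 10/14 = 0.7143

P = 0.7143


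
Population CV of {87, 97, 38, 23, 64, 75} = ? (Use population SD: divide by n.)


Mean = 64.0000
SD = 26.1279
CV = (26.1279/64.0000)*100 = 40.8248%

CV = 40.8248%


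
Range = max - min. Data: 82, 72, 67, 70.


Max = 82, Min = 67
Range = 82 - 67 = 15

Range = 15


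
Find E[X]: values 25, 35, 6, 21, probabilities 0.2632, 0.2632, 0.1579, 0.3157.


E[X] = 25*0.2632 + 35*0.2632 + 6*0.1579 + 21*0.3157
= 6.5800 + 9.2120 + 0.9474 + 6.6297
= 23.3691

E[X] = 23.3691


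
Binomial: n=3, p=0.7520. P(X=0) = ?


C(3,0) = 1
p^0 = 1.000000
(1-p)^3 = 0.015253
P = 1 * 1.000000 * 0.015253 = 0.0153

P(X=0) = 0.0153


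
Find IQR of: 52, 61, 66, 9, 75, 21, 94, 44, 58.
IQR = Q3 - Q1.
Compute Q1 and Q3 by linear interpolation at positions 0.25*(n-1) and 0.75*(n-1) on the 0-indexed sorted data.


Sorted: 9, 21, 44, 52, 58, 61, 66, 75, 94
Q1 (25th %ile) = 44.0000
Q3 (75th %ile) = 66.0000
IQR = 66.0000 - 44.0000 = 22.0000

IQR = 22.0000


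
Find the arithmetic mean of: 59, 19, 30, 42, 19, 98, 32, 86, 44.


Sum = 59 + 19 + 30 + 42 + 19 + 98 + 32 + 86 + 44 = 429
n = 9
Mean = 429/9 = 47.6667

Mean = 47.6667


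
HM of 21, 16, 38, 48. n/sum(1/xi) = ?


Sum of reciprocals = 1/21 + 1/16 + 1/38 + 1/48 = 0.157268
HM = 4/0.157268 = 25.4343

HM = 25.4343


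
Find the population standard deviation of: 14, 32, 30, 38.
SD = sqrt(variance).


Mean = 28.5000
Variance = 78.7500
SD = sqrt(78.7500) = 8.8741

SD = 8.8741


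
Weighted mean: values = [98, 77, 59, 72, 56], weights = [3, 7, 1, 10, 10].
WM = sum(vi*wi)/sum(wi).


Numerator = 98*3 + 77*7 + 59*1 + 72*10 + 56*10 = 2172
Denominator = 3 + 7 + 1 + 10 + 10 = 31
WM = 2172/31 = 70.0645

WM = 70.0645


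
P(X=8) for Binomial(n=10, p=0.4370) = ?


C(10,8) = 45
p^8 = 0.001330
(1-p)^2 = 0.316969
P = 45 * 0.001330 * 0.316969 = 0.0190

P(X=8) = 0.0190


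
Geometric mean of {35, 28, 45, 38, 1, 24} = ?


Product = 35 × 28 × 45 × 38 × 1 × 24 = 40219200
GM = 40219200^(1/6) = 18.5100

GM = 18.5100


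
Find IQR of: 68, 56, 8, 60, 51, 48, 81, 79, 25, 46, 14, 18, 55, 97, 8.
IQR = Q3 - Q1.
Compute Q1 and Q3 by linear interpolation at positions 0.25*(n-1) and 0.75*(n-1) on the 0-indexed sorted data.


Sorted: 8, 8, 14, 18, 25, 46, 48, 51, 55, 56, 60, 68, 79, 81, 97
Q1 (25th %ile) = 21.5000
Q3 (75th %ile) = 64.0000
IQR = 64.0000 - 21.5000 = 42.5000

IQR = 42.5000


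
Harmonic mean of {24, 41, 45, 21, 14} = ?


Sum of reciprocals = 1/24 + 1/41 + 1/45 + 1/21 + 1/14 = 0.207327
HM = 5/0.207327 = 24.1165

HM = 24.1165


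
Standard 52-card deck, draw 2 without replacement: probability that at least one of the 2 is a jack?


P(at least one) = 1 - P(none)
P(none) = (48/52) × (47/51) = 0.850679
P(at least one) = 1 - 0.850679 = 0.1493

P = 0.1493


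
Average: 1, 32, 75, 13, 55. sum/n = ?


Sum = 1 + 32 + 75 + 13 + 55 = 176
n = 5
Mean = 176/5 = 35.2000

Mean = 35.2000


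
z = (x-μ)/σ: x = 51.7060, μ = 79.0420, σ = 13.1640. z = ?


z = (51.7060 - 79.0420)/13.1640
= -27.3360/13.1640
= -2.0766

z = -2.0766


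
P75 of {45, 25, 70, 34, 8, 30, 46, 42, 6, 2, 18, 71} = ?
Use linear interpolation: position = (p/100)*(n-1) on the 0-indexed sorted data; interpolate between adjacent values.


Sorted: 2, 6, 8, 18, 25, 30, 34, 42, 45, 46, 70, 71
n = 12
Index = 75/100 * 11 = 8.2500
Lower = data[8] = 45, Upper = data[9] = 46
P75 = 45 + 0.2500*(1) = 45.2500

P75 = 45.2500


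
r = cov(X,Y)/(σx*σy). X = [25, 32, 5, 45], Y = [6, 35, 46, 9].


Mean X = 26.7500, Mean Y = 24.0000
SD X = 14.463316, SD Y = 16.985288
Cov = -165.750000
r = -165.750000/(14.463316*16.985288) = -0.6747

r = -0.6747


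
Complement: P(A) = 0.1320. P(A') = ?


P(not A) = 1 - 0.1320 = 0.8680

P(not A) = 0.8680


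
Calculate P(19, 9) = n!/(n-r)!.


P(19,9) = 19!/10!
= 121645100408832000/3628800
= 33522128640

P(19,9) = 33522128640


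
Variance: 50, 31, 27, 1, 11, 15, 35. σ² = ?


Mean = 24.2857
Squared deviations: 661.2245, 45.0816, 7.3673, 542.2245, 176.5102, 86.2245, 114.7959
Sum = 1633.4286
Variance = 1633.4286/7 = 233.3469

Variance = 233.3469


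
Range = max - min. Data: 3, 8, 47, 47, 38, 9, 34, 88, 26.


Max = 88, Min = 3
Range = 88 - 3 = 85

Range = 85


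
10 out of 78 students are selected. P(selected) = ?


P = 10/78 = 0.1282

P = 0.1282


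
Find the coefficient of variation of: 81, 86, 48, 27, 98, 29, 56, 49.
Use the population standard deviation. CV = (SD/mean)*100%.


Mean = 59.2500
SD = 24.7171
CV = (24.7171/59.2500)*100 = 41.7167%

CV = 41.7167%


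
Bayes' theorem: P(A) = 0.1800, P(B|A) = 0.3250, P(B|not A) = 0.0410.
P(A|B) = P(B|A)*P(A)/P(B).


P(B) = P(B|A)*P(A) + P(B|A')*P(A')
= 0.3250*0.1800 + 0.0410*0.8200
= 0.058500 + 0.033620 = 0.092120
P(A|B) = 0.058500/0.092120 = 0.6350

P(A|B) = 0.6350


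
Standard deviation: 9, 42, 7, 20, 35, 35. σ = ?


Mean = 24.6667
Variance = 182.2222
SD = sqrt(182.2222) = 13.4990

SD = 13.4990


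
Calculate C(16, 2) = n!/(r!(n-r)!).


C(16,2) = 16!/(2! × 14!)
= 20922789888000/(2 × 87178291200)
= 120

C(16,2) = 120


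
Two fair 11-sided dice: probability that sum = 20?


Total outcomes = 11×11 = 121
Favorable (sum = 20): 3
P = 3/121 = 0.0248

P = 0.0248


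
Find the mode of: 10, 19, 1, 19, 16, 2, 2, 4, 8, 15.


Frequencies: 1:1, 2:2, 4:1, 8:1, 10:1, 15:1, 16:1, 19:2
Max frequency = 2
Mode = 2, 19

Mode = 2, 19


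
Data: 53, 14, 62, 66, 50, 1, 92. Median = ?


Sorted: 1, 14, 50, 53, 62, 66, 92
n = 7 (odd)
Middle value = 53

Median = 53


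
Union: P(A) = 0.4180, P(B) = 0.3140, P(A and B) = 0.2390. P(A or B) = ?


P(A∪B) = 0.4180 + 0.3140 - 0.2390
= 0.7320 - 0.2390
= 0.4930

P(A∪B) = 0.4930


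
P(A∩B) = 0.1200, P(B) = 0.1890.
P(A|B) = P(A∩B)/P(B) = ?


P(A|B) = 0.1200/0.1890 = 0.6349

P(A|B) = 0.6349


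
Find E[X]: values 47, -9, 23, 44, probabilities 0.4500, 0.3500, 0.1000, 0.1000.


E[X] = 47*0.4500 - 9*0.3500 + 23*0.1000 + 44*0.1000
= 21.1500 - 3.1500 + 2.3000 + 4.4000
= 24.7000

E[X] = 24.7000


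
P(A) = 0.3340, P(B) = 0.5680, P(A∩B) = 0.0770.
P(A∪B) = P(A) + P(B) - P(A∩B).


P(A∪B) = 0.3340 + 0.5680 - 0.0770
= 0.9020 - 0.0770
= 0.8250

P(A∪B) = 0.8250


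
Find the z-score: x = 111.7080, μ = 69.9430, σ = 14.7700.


z = (111.7080 - 69.9430)/14.7700
= 41.7650/14.7700
= 2.8277

z = 2.8277


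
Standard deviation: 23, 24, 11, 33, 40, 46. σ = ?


Mean = 29.5000
Variance = 134.9167
SD = sqrt(134.9167) = 11.6154

SD = 11.6154


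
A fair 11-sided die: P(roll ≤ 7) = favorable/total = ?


Favorable outcomes (roll ≤ 7): 7
Total outcomes = 11
P = 7/11 = 0.6364

P = 0.6364


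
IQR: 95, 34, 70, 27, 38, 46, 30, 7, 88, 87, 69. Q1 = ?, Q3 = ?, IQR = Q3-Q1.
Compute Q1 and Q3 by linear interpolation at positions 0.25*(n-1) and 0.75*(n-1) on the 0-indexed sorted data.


Sorted: 7, 27, 30, 34, 38, 46, 69, 70, 87, 88, 95
Q1 (25th %ile) = 32.0000
Q3 (75th %ile) = 78.5000
IQR = 78.5000 - 32.0000 = 46.5000

IQR = 46.5000


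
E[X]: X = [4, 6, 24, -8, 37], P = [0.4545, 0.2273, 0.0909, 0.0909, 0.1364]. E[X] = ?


E[X] = 4*0.4545 + 6*0.2273 + 24*0.0909 - 8*0.0909 + 37*0.1364
= 1.8180 + 1.3638 + 2.1816 - 0.7272 + 5.0468
= 9.6830

E[X] = 9.6830


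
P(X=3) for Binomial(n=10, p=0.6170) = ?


C(10,3) = 120
p^3 = 0.234885
(1-p)^7 = 0.001209
P = 120 * 0.234885 * 0.001209 = 0.0341

P(X=3) = 0.0341


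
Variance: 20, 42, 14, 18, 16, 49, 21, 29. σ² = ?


Mean = 26.1250
Squared deviations: 37.5156, 252.0156, 147.0156, 66.0156, 102.5156, 523.2656, 26.2656, 8.2656
Sum = 1162.8750
Variance = 1162.8750/8 = 145.3594

Variance = 145.3594


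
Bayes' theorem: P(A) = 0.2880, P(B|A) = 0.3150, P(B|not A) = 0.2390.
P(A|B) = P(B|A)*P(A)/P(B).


P(B) = P(B|A)*P(A) + P(B|A')*P(A')
= 0.3150*0.2880 + 0.2390*0.7120
= 0.090720 + 0.170168 = 0.260888
P(A|B) = 0.090720/0.260888 = 0.3477

P(A|B) = 0.3477


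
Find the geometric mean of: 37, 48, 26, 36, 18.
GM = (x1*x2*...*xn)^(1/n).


Product = 37 × 48 × 26 × 36 × 18 = 29922048
GM = 29922048^(1/5) = 31.2751

GM = 31.2751


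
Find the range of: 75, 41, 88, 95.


Max = 95, Min = 41
Range = 95 - 41 = 54

Range = 54


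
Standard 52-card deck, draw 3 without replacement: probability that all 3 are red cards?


P(all red cards) = (26/52) × (25/51) × (24/50)
= 0.1176

P = 0.1176


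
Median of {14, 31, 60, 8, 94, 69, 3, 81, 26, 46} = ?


Sorted: 3, 8, 14, 26, 31, 46, 60, 69, 81, 94
n = 10 (even)
Middle values: 31 and 46
Median = (31+46)/2 = 38.5000

Median = 38.5000


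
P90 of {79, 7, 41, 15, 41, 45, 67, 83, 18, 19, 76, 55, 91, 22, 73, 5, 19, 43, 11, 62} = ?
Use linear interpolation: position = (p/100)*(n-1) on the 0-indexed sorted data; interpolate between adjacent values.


Sorted: 5, 7, 11, 15, 18, 19, 19, 22, 41, 41, 43, 45, 55, 62, 67, 73, 76, 79, 83, 91
n = 20
Index = 90/100 * 19 = 17.1000
Lower = data[17] = 79, Upper = data[18] = 83
P90 = 79 + 0.1000*(4) = 79.4000

P90 = 79.4000


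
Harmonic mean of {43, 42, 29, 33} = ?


Sum of reciprocals = 1/43 + 1/42 + 1/29 + 1/33 = 0.111851
HM = 4/0.111851 = 35.7618

HM = 35.7618


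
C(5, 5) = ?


C(5,5) = 5!/(5! × 0!)
= 120/(120 × 1)
= 1

C(5,5) = 1


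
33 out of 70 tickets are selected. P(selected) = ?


P = 33/70 = 0.4714

P = 0.4714


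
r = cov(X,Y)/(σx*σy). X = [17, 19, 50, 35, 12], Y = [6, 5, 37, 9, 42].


Mean X = 26.6000, Mean Y = 19.8000
SD X = 14.008569, SD Y = 16.216041
Cov = 46.520000
r = 46.520000/(14.008569*16.216041) = 0.2048

r = 0.2048


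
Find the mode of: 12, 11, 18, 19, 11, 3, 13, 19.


Frequencies: 3:1, 11:2, 12:1, 13:1, 18:1, 19:2
Max frequency = 2
Mode = 11, 19

Mode = 11, 19


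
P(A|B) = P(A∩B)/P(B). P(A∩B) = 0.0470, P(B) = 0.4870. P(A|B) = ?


P(A|B) = 0.0470/0.4870 = 0.0965

P(A|B) = 0.0965


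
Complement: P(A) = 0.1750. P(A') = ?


P(not A) = 1 - 0.1750 = 0.8250

P(not A) = 0.8250


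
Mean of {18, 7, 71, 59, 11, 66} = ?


Sum = 18 + 7 + 71 + 59 + 11 + 66 = 232
n = 6
Mean = 232/6 = 38.6667

Mean = 38.6667


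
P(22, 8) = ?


P(22,8) = 22!/14!
= 1124000727777607680000/87178291200
= 12893126400

P(22,8) = 12893126400


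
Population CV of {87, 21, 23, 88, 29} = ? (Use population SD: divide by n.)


Mean = 49.6000
SD = 31.0587
CV = (31.0587/49.6000)*100 = 62.6183%

CV = 62.6183%


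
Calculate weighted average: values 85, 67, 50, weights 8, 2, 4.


Numerator = 85*8 + 67*2 + 50*4 = 1014
Denominator = 8 + 2 + 4 = 14
WM = 1014/14 = 72.4286

WM = 72.4286


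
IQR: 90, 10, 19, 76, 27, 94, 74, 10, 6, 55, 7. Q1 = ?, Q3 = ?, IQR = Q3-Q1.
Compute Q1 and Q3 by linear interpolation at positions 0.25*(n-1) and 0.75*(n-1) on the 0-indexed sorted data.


Sorted: 6, 7, 10, 10, 19, 27, 55, 74, 76, 90, 94
Q1 (25th %ile) = 10.0000
Q3 (75th %ile) = 75.0000
IQR = 75.0000 - 10.0000 = 65.0000

IQR = 65.0000


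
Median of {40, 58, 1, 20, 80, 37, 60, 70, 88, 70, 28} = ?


Sorted: 1, 20, 28, 37, 40, 58, 60, 70, 70, 80, 88
n = 11 (odd)
Middle value = 58

Median = 58


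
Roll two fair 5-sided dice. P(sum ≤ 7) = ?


Total outcomes = 5×5 = 25
Favorable (sum ≤ 7): 19
P = 19/25 = 0.7600

P = 0.7600


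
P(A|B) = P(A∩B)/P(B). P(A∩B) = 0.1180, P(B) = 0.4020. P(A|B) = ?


P(A|B) = 0.1180/0.4020 = 0.2935

P(A|B) = 0.2935


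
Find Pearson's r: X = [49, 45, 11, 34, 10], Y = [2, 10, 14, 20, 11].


Mean X = 29.8000, Mean Y = 11.4000
SD X = 16.509391, SD Y = 5.851496
Cov = -41.320000
r = -41.320000/(16.509391*5.851496) = -0.4277

r = -0.4277


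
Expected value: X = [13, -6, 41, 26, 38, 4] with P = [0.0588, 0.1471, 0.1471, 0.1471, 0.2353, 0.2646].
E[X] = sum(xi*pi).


E[X] = 13*0.0588 - 6*0.1471 + 41*0.1471 + 26*0.1471 + 38*0.2353 + 4*0.2646
= 0.7644 - 0.8826 + 6.0311 + 3.8246 + 8.9414 + 1.0584
= 19.7373

E[X] = 19.7373


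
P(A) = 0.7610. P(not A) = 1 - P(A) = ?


P(not A) = 1 - 0.7610 = 0.2390

P(not A) = 0.2390


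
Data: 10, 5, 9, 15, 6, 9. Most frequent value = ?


Frequencies: 5:1, 6:1, 9:2, 10:1, 15:1
Max frequency = 2
Mode = 9

Mode = 9


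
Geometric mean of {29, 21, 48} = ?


Product = 29 × 21 × 48 = 29232
GM = 29232^(1/3) = 30.8049

GM = 30.8049


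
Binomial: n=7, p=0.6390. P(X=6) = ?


C(7,6) = 7
p^6 = 0.068078
(1-p)^1 = 0.361000
P = 7 * 0.068078 * 0.361000 = 0.1720

P(X=6) = 0.1720


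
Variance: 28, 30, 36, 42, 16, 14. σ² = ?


Mean = 27.6667
Squared deviations: 0.1111, 5.4444, 69.4444, 205.4444, 136.1111, 186.7778
Sum = 603.3333
Variance = 603.3333/6 = 100.5556

Variance = 100.5556
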